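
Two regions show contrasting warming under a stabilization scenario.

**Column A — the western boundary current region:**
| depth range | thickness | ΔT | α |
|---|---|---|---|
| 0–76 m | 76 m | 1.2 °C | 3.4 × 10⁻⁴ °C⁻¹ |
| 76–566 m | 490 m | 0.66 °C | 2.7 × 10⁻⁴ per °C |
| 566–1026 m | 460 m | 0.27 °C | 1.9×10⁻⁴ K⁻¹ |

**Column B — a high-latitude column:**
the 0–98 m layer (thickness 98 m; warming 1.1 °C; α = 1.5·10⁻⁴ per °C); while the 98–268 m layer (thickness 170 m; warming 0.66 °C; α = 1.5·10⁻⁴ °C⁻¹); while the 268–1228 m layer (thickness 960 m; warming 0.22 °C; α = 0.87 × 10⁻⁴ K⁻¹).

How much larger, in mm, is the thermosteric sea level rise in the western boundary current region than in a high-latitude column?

90.5 mm

A 1.2 × 3.4×10⁻⁴ × 76 = 0.031008 m
A 2.7×10⁻⁴ × 490 × 0.66 = 0.087318 m
A 0.27 × 460 × 1.9×10⁻⁴ = 0.023598 m
A total: 0.141924 m
B 0–98 m: 1.1 × 98 × 1.5×10⁻⁴ = 0.01617 m
B Layer 2: 170 × 1.5×10⁻⁴ × 0.66 = 0.01683 m
B Layer 3: 0.22 × 0.87×10⁻⁴ × 960 = 0.0183744 m
B total: 0.0513744 m
Difference: 0.141924 − 0.0513744 = 0.0905496 m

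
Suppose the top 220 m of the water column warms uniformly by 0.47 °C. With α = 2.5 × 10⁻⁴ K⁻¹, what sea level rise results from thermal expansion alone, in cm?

Δh = αΔT·H = 2.5×10⁻⁴ × 0.47 × 220 = 0.02585 m

Δh ≈ 2.6 cm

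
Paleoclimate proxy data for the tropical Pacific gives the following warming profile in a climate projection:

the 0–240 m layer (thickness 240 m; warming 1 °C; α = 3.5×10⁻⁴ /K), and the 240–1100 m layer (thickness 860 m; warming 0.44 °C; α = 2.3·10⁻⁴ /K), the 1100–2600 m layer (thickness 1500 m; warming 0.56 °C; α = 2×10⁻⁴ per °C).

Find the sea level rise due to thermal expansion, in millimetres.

Layer 1: 240 × 3.5×10⁻⁴ × 1 = 0.08400 m
240–1100 m: 860 × 0.44 × 2.3×10⁻⁴ = 0.087032 m
Layer 3: 2×10⁻⁴ × 1500 × 0.56 = 0.16800 m
Δh = 0.08400 + 0.087032 + 0.16800 = 0.339032 m ≈ 339 mm

about 339 mm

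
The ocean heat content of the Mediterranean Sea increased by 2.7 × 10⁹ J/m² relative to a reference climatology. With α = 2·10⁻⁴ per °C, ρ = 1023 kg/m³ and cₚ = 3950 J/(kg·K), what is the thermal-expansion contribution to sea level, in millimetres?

Δh = αQ/(ρcₚ) = 2×10⁻⁴ × 2.7×10⁹ / (1023 × 3950) ≈ 0.13364 m

Δh ≈ 130 mm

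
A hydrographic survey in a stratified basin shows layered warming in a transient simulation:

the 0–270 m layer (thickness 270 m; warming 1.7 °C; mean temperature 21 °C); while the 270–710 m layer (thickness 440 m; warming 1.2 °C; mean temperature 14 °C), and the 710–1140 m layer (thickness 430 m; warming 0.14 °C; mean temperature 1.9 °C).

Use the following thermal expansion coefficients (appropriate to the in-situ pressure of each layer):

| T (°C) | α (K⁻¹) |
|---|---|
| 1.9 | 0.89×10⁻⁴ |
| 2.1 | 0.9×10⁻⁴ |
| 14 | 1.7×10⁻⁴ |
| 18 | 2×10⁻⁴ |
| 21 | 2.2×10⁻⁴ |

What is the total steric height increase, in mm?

Layer 1 at 21 °C → α = 2.2×10⁻⁴ K⁻¹
Layer 2 at 14 °C → α = 1.7×10⁻⁴ K⁻¹
Layer 3 at 1.9 °C → α = 0.89×10⁻⁴ K⁻¹
Layer 1: 1.7 × 270 × 2.2×10⁻⁴ = 0.10098 m
440 × 1.7×10⁻⁴ × 1.2 = 0.08976 m
710–1140 m: 0.89×10⁻⁴ × 0.14 × 430 = 0.0053578 m
Δh = 0.10098 + 0.08976 + 0.0053578 = 0.1960978 m ≈ 196 mm

196 mm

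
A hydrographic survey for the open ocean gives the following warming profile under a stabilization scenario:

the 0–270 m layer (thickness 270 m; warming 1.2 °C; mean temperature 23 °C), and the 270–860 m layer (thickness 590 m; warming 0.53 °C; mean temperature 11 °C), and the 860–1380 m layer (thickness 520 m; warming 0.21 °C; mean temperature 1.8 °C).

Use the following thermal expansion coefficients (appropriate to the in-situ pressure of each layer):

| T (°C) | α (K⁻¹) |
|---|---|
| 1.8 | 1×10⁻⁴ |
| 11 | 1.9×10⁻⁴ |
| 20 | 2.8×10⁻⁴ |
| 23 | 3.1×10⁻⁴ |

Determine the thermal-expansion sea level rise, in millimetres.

Layer 1 at 23 °C → α = 3.1×10⁻⁴ K⁻¹
Layer 2 at 11 °C → α = 1.9×10⁻⁴ K⁻¹
Layer 3 at 1.8 °C → α = 1×10⁻⁴ K⁻¹
0–270 m: 3.1×10⁻⁴ × 270 × 1.2 = 0.10044 m
Layer 2: 590 × 1.9×10⁻⁴ × 0.53 = 0.059413 m
860–1380 m: 0.21 × 1×10⁻⁴ × 520 = 0.01092 m
Δh = 0.10044 + 0.059413 + 0.01092 = 0.170773 m

Δh ≈ 171 mm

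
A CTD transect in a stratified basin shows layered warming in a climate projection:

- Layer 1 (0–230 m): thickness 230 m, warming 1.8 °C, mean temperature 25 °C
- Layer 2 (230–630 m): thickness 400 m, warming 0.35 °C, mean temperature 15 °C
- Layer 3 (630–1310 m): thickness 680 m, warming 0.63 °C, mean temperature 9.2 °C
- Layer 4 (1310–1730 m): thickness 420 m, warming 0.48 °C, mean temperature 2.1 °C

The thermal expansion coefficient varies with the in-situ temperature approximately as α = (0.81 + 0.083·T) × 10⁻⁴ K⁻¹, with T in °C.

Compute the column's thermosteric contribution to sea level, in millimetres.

Layer 1: α = (0.81 + 0.083×25)×10⁻⁴ = 2.885×10⁻⁴ K⁻¹
Layer 2: α = (0.81 + 0.083×15)×10⁻⁴ = 2.055×10⁻⁴ K⁻¹
Layer 3: α = (0.81 + 0.083×9.2)×10⁻⁴ = 1.5736×10⁻⁴ K⁻¹
Layer 4: α = (0.81 + 0.083×2.1)×10⁻⁴ = 0.9843×10⁻⁴ K⁻¹
Layer 1: 2.885×10⁻⁴ × 230 × 1.8 = 0.119439 m
2.055×10⁻⁴ × 0.35 × 400 = 0.02877 m
630–1310 m: 1.5736×10⁻⁴ × 0.63 × 680 = 0.067413024 m
0.48 × 0.9843×10⁻⁴ × 420 = 0.019843488 m
Δh = 0.119439 + 0.02877 + 0.067413024 + 0.019843488 = 0.235465512 m

Δh = 240 mm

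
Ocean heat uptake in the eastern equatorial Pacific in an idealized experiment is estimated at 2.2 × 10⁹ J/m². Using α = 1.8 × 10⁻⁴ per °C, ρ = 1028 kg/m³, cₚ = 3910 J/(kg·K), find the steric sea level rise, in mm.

Δh = 98.5 mm

Δh = αQ/(ρcₚ) = 1.8×10⁻⁴ × 2.2×10⁹ / (1028 × 3910) ≈ 0.09852 m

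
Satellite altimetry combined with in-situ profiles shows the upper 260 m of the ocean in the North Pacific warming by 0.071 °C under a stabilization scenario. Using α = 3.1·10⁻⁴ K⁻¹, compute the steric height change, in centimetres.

0.57 cm of thermosteric rise

Δh = αΔT·H = 3.1×10⁻⁴ × 0.071 × 260 = 0.0057226 m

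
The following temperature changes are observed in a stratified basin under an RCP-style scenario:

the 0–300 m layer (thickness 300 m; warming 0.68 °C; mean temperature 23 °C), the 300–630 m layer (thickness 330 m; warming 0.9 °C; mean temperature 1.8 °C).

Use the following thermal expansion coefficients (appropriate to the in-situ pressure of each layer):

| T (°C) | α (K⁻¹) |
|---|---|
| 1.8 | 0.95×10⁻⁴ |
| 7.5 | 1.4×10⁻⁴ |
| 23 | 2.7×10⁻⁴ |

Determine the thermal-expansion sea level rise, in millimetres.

Layer 1 at 23 °C → α = 2.7×10⁻⁴ K⁻¹
Layer 2 at 1.8 °C → α = 0.95×10⁻⁴ K⁻¹
Layer 1: 300 × 0.68 × 2.7×10⁻⁴ = 0.05508 m
Layer 2: 0.95×10⁻⁴ × 0.9 × 330 = 0.028215 m
Δh = 0.05508 + 0.028215 = 0.083295 m

83 mm of thermosteric rise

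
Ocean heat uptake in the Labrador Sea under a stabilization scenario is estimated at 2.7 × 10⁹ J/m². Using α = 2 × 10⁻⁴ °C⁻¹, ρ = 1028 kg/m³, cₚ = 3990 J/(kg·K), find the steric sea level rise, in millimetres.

Δh = αQ/(ρcₚ) = 2×10⁻⁴ × 2.7×10⁹ / (1028 × 3990) ≈ 0.13165 m

132 mm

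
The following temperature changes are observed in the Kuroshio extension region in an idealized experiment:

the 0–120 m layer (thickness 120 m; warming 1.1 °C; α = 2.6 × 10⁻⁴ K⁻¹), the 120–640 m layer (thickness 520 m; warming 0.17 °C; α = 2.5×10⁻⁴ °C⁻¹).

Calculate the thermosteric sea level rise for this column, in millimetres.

0–120 m: 1.1 × 2.6×10⁻⁴ × 120 = 0.03432 m
120–640 m: 520 × 2.5×10⁻⁴ × 0.17 = 0.02210 m
Δh = 0.03432 + 0.02210 = 0.05642 m ≈ 56.4 mm

56.4 mm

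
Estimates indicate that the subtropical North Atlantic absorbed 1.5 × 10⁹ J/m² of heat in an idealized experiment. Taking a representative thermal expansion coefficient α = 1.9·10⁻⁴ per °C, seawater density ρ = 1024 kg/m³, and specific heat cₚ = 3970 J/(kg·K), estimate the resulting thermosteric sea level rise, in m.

Δh = αQ/(ρcₚ) = 1.9×10⁻⁴ × 1.5×10⁹ / (1024 × 3970) ≈ 0.070106 m

0.0701 m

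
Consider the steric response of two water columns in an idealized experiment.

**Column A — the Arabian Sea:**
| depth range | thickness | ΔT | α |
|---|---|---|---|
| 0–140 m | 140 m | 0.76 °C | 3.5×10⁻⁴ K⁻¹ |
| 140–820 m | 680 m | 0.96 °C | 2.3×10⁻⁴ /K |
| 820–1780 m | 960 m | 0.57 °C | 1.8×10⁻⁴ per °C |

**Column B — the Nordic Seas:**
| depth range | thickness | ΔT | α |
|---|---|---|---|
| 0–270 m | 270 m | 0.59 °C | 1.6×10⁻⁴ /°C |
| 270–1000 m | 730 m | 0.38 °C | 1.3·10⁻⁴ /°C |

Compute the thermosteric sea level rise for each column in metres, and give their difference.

A: 0.286 m; B: 0.0616 m; difference 0.224 m

A 3.5×10⁻⁴ × 0.76 × 140 = 0.03724 m
A Layer 2: 0.96 × 2.3×10⁻⁴ × 680 = 0.150144 m
A Layer 3: 960 × 0.57 × 1.8×10⁻⁴ = 0.098496 m
A total: 0.28588 m
B 0.59 × 270 × 1.6×10⁻⁴ = 0.025488 m
B 0.38 × 1.3×10⁻⁴ × 730 = 0.036062 m
B total: 0.06155 m
Difference: 0.28588 − 0.06155 = 0.22433 m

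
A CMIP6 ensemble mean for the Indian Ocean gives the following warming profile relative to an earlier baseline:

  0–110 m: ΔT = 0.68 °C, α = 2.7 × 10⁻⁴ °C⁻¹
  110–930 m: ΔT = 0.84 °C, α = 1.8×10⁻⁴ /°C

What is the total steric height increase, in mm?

140 mm

0–110 m: 0.68 × 2.7×10⁻⁴ × 110 = 0.020196 m
820 × 1.8×10⁻⁴ × 0.84 = 0.123984 m
Δh = 0.020196 + 0.123984 = 0.14418 m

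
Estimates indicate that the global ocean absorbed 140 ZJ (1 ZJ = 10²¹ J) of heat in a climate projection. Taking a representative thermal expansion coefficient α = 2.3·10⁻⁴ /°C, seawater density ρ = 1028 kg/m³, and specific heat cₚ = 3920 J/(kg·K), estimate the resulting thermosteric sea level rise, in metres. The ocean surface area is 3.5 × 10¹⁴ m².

0.023 m

Per unit area: Q = 140×10²¹ / (3.5×10¹⁴) = 4×10⁸ J/m²
Δh = αQ/(ρcₚ) = 2.3×10⁻⁴ × 4×10⁸ / (1028 × 3920) ≈ 0.02283 m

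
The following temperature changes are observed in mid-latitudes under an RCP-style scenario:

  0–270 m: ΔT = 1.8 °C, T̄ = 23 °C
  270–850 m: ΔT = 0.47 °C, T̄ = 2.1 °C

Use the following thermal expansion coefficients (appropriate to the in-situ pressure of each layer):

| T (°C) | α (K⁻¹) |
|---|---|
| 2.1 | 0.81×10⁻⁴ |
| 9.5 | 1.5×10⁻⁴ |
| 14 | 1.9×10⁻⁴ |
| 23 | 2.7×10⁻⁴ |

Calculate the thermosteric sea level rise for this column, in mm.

about 153 mm

Layer 1 at 23 °C → α = 2.7×10⁻⁴ K⁻¹
Layer 2 at 2.1 °C → α = 0.81×10⁻⁴ K⁻¹
Layer 1: 270 × 1.8 × 2.7×10⁻⁴ = 0.13122 m
Layer 2: 0.81×10⁻⁴ × 580 × 0.47 = 0.0220806 m
Δh = 0.13122 + 0.0220806 = 0.1533006 m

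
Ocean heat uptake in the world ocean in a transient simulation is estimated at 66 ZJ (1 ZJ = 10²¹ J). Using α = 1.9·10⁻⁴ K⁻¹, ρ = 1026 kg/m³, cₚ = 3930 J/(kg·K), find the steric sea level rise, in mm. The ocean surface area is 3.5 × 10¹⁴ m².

Per unit area: Q = 66×10²¹ / (3.5×10¹⁴) ≈ 1.886×10⁸ J/m²
Δh = αQ/(ρcₚ) = 1.9×10⁻⁴ × 1.886×10⁸ / (1026 × 3930) ≈ 0.008887 m

Δh ≈ 8.9 mm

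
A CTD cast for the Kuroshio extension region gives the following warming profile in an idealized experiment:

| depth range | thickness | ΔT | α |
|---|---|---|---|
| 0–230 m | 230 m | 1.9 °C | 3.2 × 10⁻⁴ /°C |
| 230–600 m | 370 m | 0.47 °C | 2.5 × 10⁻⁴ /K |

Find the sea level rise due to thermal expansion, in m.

0–230 m: 1.9 × 230 × 3.2×10⁻⁴ = 0.13984 m
2.5×10⁻⁴ × 0.47 × 370 = 0.043475 m
Δh = 0.13984 + 0.043475 = 0.183315 m ≈ 0.183 m

0.183 m of thermosteric rise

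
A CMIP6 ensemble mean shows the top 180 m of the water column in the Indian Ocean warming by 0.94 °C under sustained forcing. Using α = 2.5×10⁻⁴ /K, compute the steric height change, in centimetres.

Δh = αΔT·H = 2.5×10⁻⁴ × 0.94 × 180 = 0.04230 m

4.23 cm of thermosteric rise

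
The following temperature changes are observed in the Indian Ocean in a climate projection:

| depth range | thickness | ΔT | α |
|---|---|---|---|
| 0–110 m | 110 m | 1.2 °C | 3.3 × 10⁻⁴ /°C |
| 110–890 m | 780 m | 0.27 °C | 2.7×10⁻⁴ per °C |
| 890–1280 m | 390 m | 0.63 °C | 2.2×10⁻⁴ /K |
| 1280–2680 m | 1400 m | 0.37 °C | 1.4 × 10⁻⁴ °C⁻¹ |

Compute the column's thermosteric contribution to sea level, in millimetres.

1.2 × 110 × 3.3×10⁻⁴ = 0.04356 m
Layer 2: 780 × 0.27 × 2.7×10⁻⁴ = 0.056862 m
890–1280 m: 0.63 × 390 × 2.2×10⁻⁴ = 0.054054 m
1280–2680 m: 1400 × 0.37 × 1.4×10⁻⁴ = 0.07252 m
Δh = 0.04356 + 0.056862 + 0.054054 + 0.07252 = 0.226996 m ≈ 227 mm

about 227 mm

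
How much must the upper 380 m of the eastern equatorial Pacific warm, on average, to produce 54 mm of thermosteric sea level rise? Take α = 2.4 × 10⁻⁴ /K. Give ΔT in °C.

ΔT ≈ 0.59 °C

ΔT = Δh/(αH) = 0.054 / (2.4×10⁻⁴ × 380) ≈ 0.5921 °C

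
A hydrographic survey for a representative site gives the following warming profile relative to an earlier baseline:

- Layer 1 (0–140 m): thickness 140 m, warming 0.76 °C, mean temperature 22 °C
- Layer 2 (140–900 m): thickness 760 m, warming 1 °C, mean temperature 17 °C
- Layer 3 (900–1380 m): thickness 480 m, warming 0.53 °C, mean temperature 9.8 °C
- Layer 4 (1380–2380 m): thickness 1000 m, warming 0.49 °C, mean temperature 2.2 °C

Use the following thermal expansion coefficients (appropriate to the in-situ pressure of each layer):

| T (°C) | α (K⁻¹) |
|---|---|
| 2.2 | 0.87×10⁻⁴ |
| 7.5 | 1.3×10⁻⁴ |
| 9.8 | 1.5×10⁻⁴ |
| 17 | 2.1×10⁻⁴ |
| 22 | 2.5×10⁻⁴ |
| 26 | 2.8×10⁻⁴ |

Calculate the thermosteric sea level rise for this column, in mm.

Layer 1 at 22 °C → α = 2.5×10⁻⁴ K⁻¹
Layer 2 at 17 °C → α = 2.1×10⁻⁴ K⁻¹
Layer 3 at 9.8 °C → α = 1.5×10⁻⁴ K⁻¹
Layer 4 at 2.2 °C → α = 0.87×10⁻⁴ K⁻¹
Layer 1: 2.5×10⁻⁴ × 0.76 × 140 = 0.02660 m
Layer 2: 1 × 760 × 2.1×10⁻⁴ = 0.15960 m
900–1380 m: 480 × 1.5×10⁻⁴ × 0.53 = 0.03816 m
1380–2380 m: 1000 × 0.49 × 0.87×10⁻⁴ = 0.04263 m
Δh = 0.02660 + 0.15960 + 0.03816 + 0.04263 = 0.26699 m

about 270 mm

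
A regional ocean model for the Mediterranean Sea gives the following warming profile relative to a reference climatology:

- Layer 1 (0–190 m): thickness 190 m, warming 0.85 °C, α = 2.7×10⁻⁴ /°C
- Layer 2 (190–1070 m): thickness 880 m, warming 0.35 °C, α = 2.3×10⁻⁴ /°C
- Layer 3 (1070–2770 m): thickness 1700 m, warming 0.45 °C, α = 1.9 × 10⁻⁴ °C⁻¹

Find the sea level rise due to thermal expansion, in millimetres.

Layer 1: 0.85 × 2.7×10⁻⁴ × 190 = 0.043605 m
Layer 2: 0.35 × 880 × 2.3×10⁻⁴ = 0.07084 m
Layer 3: 0.45 × 1700 × 1.9×10⁻⁴ = 0.14535 m
Δh = 0.043605 + 0.07084 + 0.14535 = 0.259795 m

260 mm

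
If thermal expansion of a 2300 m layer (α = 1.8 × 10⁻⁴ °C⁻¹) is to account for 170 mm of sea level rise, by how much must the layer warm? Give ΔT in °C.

ΔT = Δh/(αH) = 0.17 / (1.8×10⁻⁴ × 2300) ≈ 0.4106 °C

about 0.41 °C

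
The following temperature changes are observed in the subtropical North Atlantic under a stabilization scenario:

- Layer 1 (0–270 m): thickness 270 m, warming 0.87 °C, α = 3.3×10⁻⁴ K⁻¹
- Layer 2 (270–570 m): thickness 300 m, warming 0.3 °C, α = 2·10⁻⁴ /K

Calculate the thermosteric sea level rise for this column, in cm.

9.6 cm of thermosteric rise

Layer 1: 0.87 × 270 × 3.3×10⁻⁴ = 0.077517 m
270–570 m: 0.3 × 2×10⁻⁴ × 300 = 0.01800 m
Δh = 0.077517 + 0.01800 = 0.095517 m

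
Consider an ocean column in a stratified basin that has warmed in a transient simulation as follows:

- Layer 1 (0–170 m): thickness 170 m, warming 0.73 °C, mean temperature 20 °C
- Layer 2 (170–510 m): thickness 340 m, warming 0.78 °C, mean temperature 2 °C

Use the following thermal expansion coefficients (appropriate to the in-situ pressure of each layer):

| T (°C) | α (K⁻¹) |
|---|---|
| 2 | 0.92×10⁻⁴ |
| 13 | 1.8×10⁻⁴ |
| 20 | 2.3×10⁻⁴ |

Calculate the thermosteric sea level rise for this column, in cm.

5.29 cm of thermosteric rise

Layer 1 at 20 °C → α = 2.3×10⁻⁴ K⁻¹
Layer 2 at 2 °C → α = 0.92×10⁻⁴ K⁻¹
Layer 1: 170 × 2.3×10⁻⁴ × 0.73 = 0.028543 m
Layer 2: 340 × 0.78 × 0.92×10⁻⁴ = 0.0243984 m
Δh = 0.028543 + 0.0243984 = 0.0529414 m ≈ 5.29 cm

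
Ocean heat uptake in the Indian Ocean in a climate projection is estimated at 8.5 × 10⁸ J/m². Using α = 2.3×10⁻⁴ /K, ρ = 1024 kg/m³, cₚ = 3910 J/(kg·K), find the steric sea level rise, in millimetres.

Δh = αQ/(ρcₚ) = 2.3×10⁻⁴ × 8.5×10⁸ / (1024 × 3910) ≈ 0.048828 m

48.8 mm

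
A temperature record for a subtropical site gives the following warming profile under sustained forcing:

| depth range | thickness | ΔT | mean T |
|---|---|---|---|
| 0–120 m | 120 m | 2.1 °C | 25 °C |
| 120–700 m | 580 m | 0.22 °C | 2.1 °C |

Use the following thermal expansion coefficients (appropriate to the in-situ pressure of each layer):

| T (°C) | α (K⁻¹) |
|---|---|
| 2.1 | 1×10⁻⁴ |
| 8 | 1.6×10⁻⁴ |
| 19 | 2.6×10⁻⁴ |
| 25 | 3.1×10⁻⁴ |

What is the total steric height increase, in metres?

Layer 1 at 25 °C → α = 3.1×10⁻⁴ K⁻¹
Layer 2 at 2.1 °C → α = 1×10⁻⁴ K⁻¹
Layer 1: 2.1 × 120 × 3.1×10⁻⁴ = 0.07812 m
Layer 2: 1×10⁻⁴ × 580 × 0.22 = 0.01276 m
Δh = 0.07812 + 0.01276 = 0.09088 m

Δh ≈ 0.091 m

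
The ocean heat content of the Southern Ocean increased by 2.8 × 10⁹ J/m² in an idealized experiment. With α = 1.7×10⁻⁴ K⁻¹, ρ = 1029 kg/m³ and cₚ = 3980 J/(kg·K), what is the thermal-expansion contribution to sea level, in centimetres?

11.6 cm of thermosteric rise

Δh = αQ/(ρcₚ) = 1.7×10⁻⁴ × 2.8×10⁹ / (1029 × 3980) ≈ 0.11623 m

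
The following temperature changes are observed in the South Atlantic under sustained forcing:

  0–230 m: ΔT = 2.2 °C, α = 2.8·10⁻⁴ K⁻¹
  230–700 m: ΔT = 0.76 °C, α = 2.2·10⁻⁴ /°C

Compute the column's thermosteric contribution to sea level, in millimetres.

about 220 mm

0–230 m: 2.2 × 230 × 2.8×10⁻⁴ = 0.14168 m
Layer 2: 0.76 × 470 × 2.2×10⁻⁴ = 0.078584 m
Δh = 0.14168 + 0.078584 = 0.220264 m ≈ 220 mm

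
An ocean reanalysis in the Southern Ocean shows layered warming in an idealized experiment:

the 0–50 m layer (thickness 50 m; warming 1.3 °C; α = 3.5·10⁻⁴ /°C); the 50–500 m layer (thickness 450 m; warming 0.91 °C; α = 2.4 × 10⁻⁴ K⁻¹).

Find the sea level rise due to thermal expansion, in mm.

Layer 1: 50 × 1.3 × 3.5×10⁻⁴ = 0.02275 m
2.4×10⁻⁴ × 450 × 0.91 = 0.09828 m
Δh = 0.02275 + 0.09828 = 0.12103 m

Δh = 121 mm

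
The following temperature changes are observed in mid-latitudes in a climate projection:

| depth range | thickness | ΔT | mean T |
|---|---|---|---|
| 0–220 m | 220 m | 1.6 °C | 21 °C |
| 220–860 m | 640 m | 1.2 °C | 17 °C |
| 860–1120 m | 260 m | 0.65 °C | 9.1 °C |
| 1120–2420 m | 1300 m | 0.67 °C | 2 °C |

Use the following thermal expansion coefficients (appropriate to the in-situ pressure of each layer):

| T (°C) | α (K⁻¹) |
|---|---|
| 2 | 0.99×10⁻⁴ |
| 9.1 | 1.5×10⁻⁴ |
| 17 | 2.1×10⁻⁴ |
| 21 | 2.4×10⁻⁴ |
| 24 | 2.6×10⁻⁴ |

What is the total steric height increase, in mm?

357 mm

Layer 1 at 21 °C → α = 2.4×10⁻⁴ K⁻¹
Layer 2 at 17 °C → α = 2.1×10⁻⁴ K⁻¹
Layer 3 at 9.1 °C → α = 1.5×10⁻⁴ K⁻¹
Layer 4 at 2 °C → α = 0.99×10⁻⁴ K⁻¹
0–220 m: 2.4×10⁻⁴ × 220 × 1.6 = 0.08448 m
220–860 m: 640 × 2.1×10⁻⁴ × 1.2 = 0.16128 m
860–1120 m: 1.5×10⁻⁴ × 0.65 × 260 = 0.02535 m
1120–2420 m: 1300 × 0.99×10⁻⁴ × 0.67 = 0.086229 m
Δh = 0.08448 + 0.16128 + 0.02535 + 0.086229 = 0.357339 m ≈ 357 mm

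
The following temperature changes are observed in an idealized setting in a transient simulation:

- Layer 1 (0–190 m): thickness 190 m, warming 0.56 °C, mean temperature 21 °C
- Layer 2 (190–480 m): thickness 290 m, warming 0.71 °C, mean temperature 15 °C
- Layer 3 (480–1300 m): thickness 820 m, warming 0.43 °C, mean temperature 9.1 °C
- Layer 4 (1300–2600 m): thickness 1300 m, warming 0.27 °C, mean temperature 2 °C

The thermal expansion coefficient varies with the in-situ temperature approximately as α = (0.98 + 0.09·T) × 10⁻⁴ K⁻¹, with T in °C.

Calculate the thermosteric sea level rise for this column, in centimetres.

Layer 1: α = (0.98 + 0.09×21)×10⁻⁴ = 2.87×10⁻⁴ K⁻¹
Layer 2: α = (0.98 + 0.09×15)×10⁻⁴ = 2.33×10⁻⁴ K⁻¹
Layer 3: α = (0.98 + 0.09×9.1)×10⁻⁴ = 1.799×10⁻⁴ K⁻¹
Layer 4: α = (0.98 + 0.09×2)×10⁻⁴ = 1.16×10⁻⁴ K⁻¹
2.87×10⁻⁴ × 0.56 × 190 = 0.0305368 m
190–480 m: 0.71 × 290 × 2.33×10⁻⁴ = 0.0479747 m
820 × 1.799×10⁻⁴ × 0.43 = 0.06343274 m
1.16×10⁻⁴ × 1300 × 0.27 = 0.040716 m
Δh = 0.0305368 + 0.0479747 + 0.06343274 + 0.040716 = 0.18266024 m ≈ 18 cm

18 cm of thermosteric rise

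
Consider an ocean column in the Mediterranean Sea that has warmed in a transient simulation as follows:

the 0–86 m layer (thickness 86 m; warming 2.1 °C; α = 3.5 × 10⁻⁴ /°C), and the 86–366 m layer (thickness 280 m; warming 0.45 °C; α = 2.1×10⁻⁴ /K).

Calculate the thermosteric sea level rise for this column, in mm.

0–86 m: 3.5×10⁻⁴ × 2.1 × 86 = 0.06321 m
Layer 2: 2.1×10⁻⁴ × 280 × 0.45 = 0.02646 m
Δh = 0.06321 + 0.02646 = 0.08967 m

89.7 mm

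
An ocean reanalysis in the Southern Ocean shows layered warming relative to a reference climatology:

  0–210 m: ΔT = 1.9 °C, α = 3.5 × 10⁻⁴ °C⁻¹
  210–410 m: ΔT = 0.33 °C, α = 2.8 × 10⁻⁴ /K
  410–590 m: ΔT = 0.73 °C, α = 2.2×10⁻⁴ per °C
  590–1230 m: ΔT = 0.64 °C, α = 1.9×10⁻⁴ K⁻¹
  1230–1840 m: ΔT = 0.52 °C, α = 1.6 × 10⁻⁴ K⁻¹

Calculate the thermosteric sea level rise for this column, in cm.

Δh ≈ 31.6 cm

Layer 1: 3.5×10⁻⁴ × 1.9 × 210 = 0.13965 m
Layer 2: 0.33 × 2.8×10⁻⁴ × 200 = 0.01848 m
Layer 3: 0.73 × 180 × 2.2×10⁻⁴ = 0.028908 m
640 × 1.9×10⁻⁴ × 0.64 = 0.077824 m
Layer 5: 1.6×10⁻⁴ × 0.52 × 610 = 0.050752 m
Δh = 0.13965 + 0.01848 + 0.028908 + 0.077824 + 0.050752 = 0.315614 m ≈ 31.6 cm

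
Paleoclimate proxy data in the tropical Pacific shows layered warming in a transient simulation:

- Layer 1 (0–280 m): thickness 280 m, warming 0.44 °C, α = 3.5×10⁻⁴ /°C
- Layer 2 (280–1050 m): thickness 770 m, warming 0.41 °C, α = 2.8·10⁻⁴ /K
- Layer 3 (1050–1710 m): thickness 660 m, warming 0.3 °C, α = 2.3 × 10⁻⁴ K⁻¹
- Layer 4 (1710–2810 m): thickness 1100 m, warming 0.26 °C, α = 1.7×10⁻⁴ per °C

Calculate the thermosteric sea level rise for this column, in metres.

0.23 m of thermosteric rise

3.5×10⁻⁴ × 280 × 0.44 = 0.04312 m
280–1050 m: 0.41 × 2.8×10⁻⁴ × 770 = 0.088396 m
1050–1710 m: 0.3 × 2.3×10⁻⁴ × 660 = 0.04554 m
1710–2810 m: 0.26 × 1.7×10⁻⁴ × 1100 = 0.04862 m
Δh = 0.04312 + 0.088396 + 0.04554 + 0.04862 = 0.225676 m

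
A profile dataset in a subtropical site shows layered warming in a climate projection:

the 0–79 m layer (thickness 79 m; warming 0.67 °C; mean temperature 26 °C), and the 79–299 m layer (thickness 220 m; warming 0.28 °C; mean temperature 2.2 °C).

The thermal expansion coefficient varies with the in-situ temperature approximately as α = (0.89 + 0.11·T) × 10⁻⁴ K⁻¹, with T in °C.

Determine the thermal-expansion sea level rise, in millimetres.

Δh = 26.8 mm

Layer 1: α = (0.89 + 0.11×26)×10⁻⁴ = 3.75×10⁻⁴ K⁻¹
Layer 2: α = (0.89 + 0.11×2.2)×10⁻⁴ = 1.132×10⁻⁴ K⁻¹
Layer 1: 79 × 3.75×10⁻⁴ × 0.67 = 0.01984875 m
Layer 2: 0.28 × 220 × 1.132×10⁻⁴ = 0.00697312 m
Δh = 0.01984875 + 0.00697312 = 0.02682187 m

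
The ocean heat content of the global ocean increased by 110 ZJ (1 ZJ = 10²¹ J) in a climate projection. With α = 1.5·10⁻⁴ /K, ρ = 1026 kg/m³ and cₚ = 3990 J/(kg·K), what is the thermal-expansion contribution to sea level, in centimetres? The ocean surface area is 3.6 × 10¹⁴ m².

about 1.1 cm

Per unit area: Q = 110×10²¹ / (3.6×10¹⁴) ≈ 3.056×10⁸ J/m²
Δh = αQ/(ρcₚ) = 1.5×10⁻⁴ × 3.056×10⁸ / (1026 × 3990) ≈ 0.011198 m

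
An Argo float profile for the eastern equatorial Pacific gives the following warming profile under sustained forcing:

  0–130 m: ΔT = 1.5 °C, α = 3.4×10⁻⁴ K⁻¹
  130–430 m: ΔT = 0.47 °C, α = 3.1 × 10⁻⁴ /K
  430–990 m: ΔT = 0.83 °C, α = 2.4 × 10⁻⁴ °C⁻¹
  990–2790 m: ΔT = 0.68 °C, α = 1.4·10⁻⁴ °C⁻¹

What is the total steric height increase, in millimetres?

0–130 m: 1.5 × 3.4×10⁻⁴ × 130 = 0.06630 m
130–430 m: 300 × 3.1×10⁻⁴ × 0.47 = 0.04371 m
Layer 3: 2.4×10⁻⁴ × 0.83 × 560 = 0.111552 m
Layer 4: 1800 × 0.68 × 1.4×10⁻⁴ = 0.17136 m
Δh = 0.06630 + 0.04371 + 0.111552 + 0.17136 = 0.392922 m

Δh ≈ 390 mm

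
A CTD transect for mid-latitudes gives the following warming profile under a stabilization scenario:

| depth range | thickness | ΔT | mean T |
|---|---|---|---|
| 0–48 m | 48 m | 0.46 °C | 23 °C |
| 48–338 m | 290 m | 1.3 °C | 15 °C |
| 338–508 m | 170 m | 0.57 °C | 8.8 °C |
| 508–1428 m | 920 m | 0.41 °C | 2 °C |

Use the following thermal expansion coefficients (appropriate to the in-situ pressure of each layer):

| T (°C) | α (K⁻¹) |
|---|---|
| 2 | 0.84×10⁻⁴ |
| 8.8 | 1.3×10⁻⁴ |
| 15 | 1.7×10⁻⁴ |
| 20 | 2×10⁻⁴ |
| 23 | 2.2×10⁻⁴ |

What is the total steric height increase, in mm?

113 mm of thermosteric rise

Layer 1 at 23 °C → α = 2.2×10⁻⁴ K⁻¹
Layer 2 at 15 °C → α = 1.7×10⁻⁴ K⁻¹
Layer 3 at 8.8 °C → α = 1.3×10⁻⁴ K⁻¹
Layer 4 at 2 °C → α = 0.84×10⁻⁴ K⁻¹
Layer 1: 0.46 × 2.2×10⁻⁴ × 48 = 0.0048576 m
290 × 1.7×10⁻⁴ × 1.3 = 0.06409 m
1.3×10⁻⁴ × 0.57 × 170 = 0.012597 m
Layer 4: 0.41 × 0.84×10⁻⁴ × 920 = 0.0316848 m
Δh = 0.0048576 + 0.06409 + 0.012597 + 0.0316848 = 0.1132294 m ≈ 113 mm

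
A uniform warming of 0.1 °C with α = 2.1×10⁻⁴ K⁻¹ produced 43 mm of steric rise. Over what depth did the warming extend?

H ≈ 2000 m

H = Δh/(αΔT) = 0.043 / (2.1×10⁻⁴ × 0.1) ≈ 2048 m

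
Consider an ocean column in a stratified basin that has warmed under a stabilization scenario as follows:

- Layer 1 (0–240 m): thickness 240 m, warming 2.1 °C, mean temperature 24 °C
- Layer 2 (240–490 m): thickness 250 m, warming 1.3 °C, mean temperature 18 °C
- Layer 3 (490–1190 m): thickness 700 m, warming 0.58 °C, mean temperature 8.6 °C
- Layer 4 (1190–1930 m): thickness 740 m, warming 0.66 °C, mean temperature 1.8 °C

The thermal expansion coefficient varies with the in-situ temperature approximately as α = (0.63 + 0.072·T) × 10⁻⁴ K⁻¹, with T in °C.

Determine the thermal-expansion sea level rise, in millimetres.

270 mm of thermosteric rise

Layer 1: α = (0.63 + 0.072×24)×10⁻⁴ = 2.358×10⁻⁴ K⁻¹
Layer 2: α = (0.63 + 0.072×18)×10⁻⁴ = 1.926×10⁻⁴ K⁻¹
Layer 3: α = (0.63 + 0.072×8.6)×10⁻⁴ = 1.2492×10⁻⁴ K⁻¹
Layer 4: α = (0.63 + 0.072×1.8)×10⁻⁴ = 0.7596×10⁻⁴ K⁻¹
2.358×10⁻⁴ × 2.1 × 240 = 0.1188432 m
Layer 2: 1.3 × 1.926×10⁻⁴ × 250 = 0.062595 m
490–1190 m: 700 × 0.58 × 1.2492×10⁻⁴ = 0.05071752 m
1190–1930 m: 0.66 × 0.7596×10⁻⁴ × 740 = 0.037098864 m
Δh = 0.1188432 + 0.062595 + 0.05071752 + 0.037098864 = 0.269254584 m ≈ 270 mm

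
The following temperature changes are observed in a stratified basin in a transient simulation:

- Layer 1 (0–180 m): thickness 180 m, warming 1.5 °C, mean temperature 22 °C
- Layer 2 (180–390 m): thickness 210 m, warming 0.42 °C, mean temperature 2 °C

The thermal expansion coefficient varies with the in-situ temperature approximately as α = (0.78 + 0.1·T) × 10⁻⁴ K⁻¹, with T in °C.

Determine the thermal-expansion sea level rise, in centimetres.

Δh = 8.91 cm

Layer 1: α = (0.78 + 0.1×22)×10⁻⁴ = 2.98×10⁻⁴ K⁻¹
Layer 2: α = (0.78 + 0.1×2)×10⁻⁴ = 0.98×10⁻⁴ K⁻¹
Layer 1: 1.5 × 2.98×10⁻⁴ × 180 = 0.08046 m
0.42 × 0.98×10⁻⁴ × 210 = 0.0086436 m
Δh = 0.08046 + 0.0086436 = 0.0891036 m ≈ 8.91 cm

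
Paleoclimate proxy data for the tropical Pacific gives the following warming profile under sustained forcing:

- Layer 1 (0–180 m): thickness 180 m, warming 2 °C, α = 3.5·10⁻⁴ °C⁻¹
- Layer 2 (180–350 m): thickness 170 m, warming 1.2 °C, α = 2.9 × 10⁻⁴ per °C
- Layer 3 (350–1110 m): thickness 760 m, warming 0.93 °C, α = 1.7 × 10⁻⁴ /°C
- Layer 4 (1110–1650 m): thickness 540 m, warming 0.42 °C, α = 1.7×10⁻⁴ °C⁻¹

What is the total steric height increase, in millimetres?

340 mm of thermosteric rise

Layer 1: 3.5×10⁻⁴ × 180 × 2 = 0.12600 m
Layer 2: 170 × 2.9×10⁻⁴ × 1.2 = 0.05916 m
Layer 3: 0.93 × 1.7×10⁻⁴ × 760 = 0.120156 m
Layer 4: 540 × 1.7×10⁻⁴ × 0.42 = 0.038556 m
Δh = 0.12600 + 0.05916 + 0.120156 + 0.038556 = 0.343872 m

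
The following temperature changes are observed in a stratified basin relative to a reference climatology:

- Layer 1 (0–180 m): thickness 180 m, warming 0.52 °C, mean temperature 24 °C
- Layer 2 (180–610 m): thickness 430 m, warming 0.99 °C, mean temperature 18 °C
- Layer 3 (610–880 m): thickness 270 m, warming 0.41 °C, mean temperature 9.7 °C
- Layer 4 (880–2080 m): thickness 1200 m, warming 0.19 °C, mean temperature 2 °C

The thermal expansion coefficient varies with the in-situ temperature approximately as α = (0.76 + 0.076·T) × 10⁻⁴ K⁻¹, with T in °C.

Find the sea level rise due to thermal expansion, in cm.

Layer 1: α = (0.76 + 0.076×24)×10⁻⁴ = 2.584×10⁻⁴ K⁻¹
Layer 2: α = (0.76 + 0.076×18)×10⁻⁴ = 2.128×10⁻⁴ K⁻¹
Layer 3: α = (0.76 + 0.076×9.7)×10⁻⁴ = 1.4972×10⁻⁴ K⁻¹
Layer 4: α = (0.76 + 0.076×2)×10⁻⁴ = 0.912×10⁻⁴ K⁻¹
Layer 1: 0.52 × 2.584×10⁻⁴ × 180 = 0.02418624 m
180–610 m: 430 × 2.128×10⁻⁴ × 0.99 = 0.09058896 m
Layer 3: 0.41 × 1.4972×10⁻⁴ × 270 = 0.016574004 m
880–2080 m: 0.19 × 1200 × 0.912×10⁻⁴ = 0.0207936 m
Δh = 0.02418624 + 0.09058896 + 0.016574004 + 0.0207936 = 0.152142804 m

Δh = 15.2 cm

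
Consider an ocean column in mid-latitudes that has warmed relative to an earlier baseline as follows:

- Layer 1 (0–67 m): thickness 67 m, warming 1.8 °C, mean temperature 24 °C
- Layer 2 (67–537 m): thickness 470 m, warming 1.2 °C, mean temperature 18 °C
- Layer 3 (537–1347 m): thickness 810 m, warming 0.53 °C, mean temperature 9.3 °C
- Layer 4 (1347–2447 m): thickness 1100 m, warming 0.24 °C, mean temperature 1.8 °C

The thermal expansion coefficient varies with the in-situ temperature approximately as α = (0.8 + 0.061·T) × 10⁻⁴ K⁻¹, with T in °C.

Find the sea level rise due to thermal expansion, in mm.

Layer 1: α = (0.8 + 0.061×24)×10⁻⁴ = 2.264×10⁻⁴ K⁻¹
Layer 2: α = (0.8 + 0.061×18)×10⁻⁴ = 1.898×10⁻⁴ K⁻¹
Layer 3: α = (0.8 + 0.061×9.3)×10⁻⁴ = 1.3673×10⁻⁴ K⁻¹
Layer 4: α = (0.8 + 0.061×1.8)×10⁻⁴ = 0.9098×10⁻⁴ K⁻¹
Layer 1: 2.264×10⁻⁴ × 67 × 1.8 = 0.02730384 m
1.2 × 470 × 1.898×10⁻⁴ = 0.1070472 m
1.3673×10⁻⁴ × 810 × 0.53 = 0.058698189 m
0.9098×10⁻⁴ × 1100 × 0.24 = 0.02401872 m
Δh = 0.02730384 + 0.1070472 + 0.058698189 + 0.02401872 = 0.217067949 m

about 217 mm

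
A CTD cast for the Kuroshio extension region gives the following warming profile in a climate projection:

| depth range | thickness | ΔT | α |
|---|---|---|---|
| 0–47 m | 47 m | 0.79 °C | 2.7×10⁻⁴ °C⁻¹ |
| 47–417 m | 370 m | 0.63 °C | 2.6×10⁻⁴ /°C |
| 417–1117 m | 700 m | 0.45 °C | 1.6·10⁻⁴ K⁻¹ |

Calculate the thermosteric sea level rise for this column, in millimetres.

Δh ≈ 120 mm

2.7×10⁻⁴ × 0.79 × 47 = 0.0100251 m
Layer 2: 0.63 × 2.6×10⁻⁴ × 370 = 0.060606 m
1.6×10⁻⁴ × 700 × 0.45 = 0.05040 m
Δh = 0.0100251 + 0.060606 + 0.05040 = 0.1210311 m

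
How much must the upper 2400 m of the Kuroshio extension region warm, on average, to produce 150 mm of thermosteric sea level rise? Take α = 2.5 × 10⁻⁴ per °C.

ΔT = Δh/(αH) = 0.15 / (2.5×10⁻⁴ × 2400) = 0.2500 °C

about 0.250 °C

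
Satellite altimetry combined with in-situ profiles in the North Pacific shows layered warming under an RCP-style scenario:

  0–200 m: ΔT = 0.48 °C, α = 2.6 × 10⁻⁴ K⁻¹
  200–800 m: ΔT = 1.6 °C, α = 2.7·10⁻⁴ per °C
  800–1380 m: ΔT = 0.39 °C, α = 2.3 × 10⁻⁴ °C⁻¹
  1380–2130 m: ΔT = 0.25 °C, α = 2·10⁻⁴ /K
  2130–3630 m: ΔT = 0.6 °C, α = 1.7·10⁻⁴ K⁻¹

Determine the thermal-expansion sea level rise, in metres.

0–200 m: 2.6×10⁻⁴ × 0.48 × 200 = 0.02496 m
1.6 × 2.7×10⁻⁴ × 600 = 0.25920 m
0.39 × 580 × 2.3×10⁻⁴ = 0.052026 m
Layer 4: 750 × 0.25 × 2×10⁻⁴ = 0.03750 m
0.6 × 1500 × 1.7×10⁻⁴ = 0.15300 m
Δh = 0.02496 + 0.25920 + 0.052026 + 0.03750 + 0.15300 = 0.526686 m ≈ 0.527 m

0.527 m of thermosteric rise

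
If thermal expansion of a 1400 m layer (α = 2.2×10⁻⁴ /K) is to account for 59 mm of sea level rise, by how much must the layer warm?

ΔT ≈ 0.192 K

ΔT = Δh/(αH) = 0.059 / (2.2×10⁻⁴ × 1400) ≈ 0.1916 K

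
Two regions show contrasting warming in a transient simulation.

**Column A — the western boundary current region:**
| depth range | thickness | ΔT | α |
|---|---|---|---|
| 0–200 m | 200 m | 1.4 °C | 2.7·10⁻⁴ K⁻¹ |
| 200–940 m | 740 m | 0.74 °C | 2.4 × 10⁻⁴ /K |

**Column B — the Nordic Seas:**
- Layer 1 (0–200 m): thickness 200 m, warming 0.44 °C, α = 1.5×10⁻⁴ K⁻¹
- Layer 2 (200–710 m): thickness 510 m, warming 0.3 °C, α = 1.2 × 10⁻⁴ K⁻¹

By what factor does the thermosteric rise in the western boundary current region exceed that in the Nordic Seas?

A 200 × 1.4 × 2.7×10⁻⁴ = 0.07560 m
A 200–940 m: 2.4×10⁻⁴ × 0.74 × 740 = 0.131424 m
A total: 0.207024 m
B 0–200 m: 200 × 1.5×10⁻⁴ × 0.44 = 0.01320 m
B Layer 2: 1.2×10⁻⁴ × 510 × 0.3 = 0.01836 m
B total: 0.03156 m
Ratio: 0.207024 / 0.03156 ≈ 6.560

a factor of 6.56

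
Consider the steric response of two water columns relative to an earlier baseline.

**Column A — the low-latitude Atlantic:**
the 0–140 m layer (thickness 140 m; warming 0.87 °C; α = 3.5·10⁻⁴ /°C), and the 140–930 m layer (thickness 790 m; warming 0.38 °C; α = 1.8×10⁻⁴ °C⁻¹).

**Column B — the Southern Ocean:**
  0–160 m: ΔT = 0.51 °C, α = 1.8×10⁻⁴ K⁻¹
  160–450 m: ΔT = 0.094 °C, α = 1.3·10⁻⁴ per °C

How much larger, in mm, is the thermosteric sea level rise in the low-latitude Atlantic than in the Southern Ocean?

78.4 mm larger

A Layer 1: 140 × 0.87 × 3.5×10⁻⁴ = 0.04263 m
A 1.8×10⁻⁴ × 0.38 × 790 = 0.054036 m
A total: 0.096666 m
B Layer 1: 160 × 1.8×10⁻⁴ × 0.51 = 0.014688 m
B 290 × 0.094 × 1.3×10⁻⁴ = 0.0035438 m
B total: 0.0182318 m
Difference: 0.096666 − 0.0182318 = 0.0784342 m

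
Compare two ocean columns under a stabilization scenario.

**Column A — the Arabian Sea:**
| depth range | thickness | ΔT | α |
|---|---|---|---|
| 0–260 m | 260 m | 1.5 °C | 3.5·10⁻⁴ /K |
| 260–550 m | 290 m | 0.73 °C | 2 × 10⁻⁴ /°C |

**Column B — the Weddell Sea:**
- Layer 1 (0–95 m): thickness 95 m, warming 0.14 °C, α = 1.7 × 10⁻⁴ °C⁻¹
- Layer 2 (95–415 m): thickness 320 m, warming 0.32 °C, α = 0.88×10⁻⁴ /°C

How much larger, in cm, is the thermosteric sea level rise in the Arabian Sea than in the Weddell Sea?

Δh_A − Δh_B ≈ 16.8 cm

A Layer 1: 1.5 × 3.5×10⁻⁴ × 260 = 0.13650 m
A Layer 2: 290 × 2×10⁻⁴ × 0.73 = 0.04234 m
A total: 0.17884 m
B Layer 1: 1.7×10⁻⁴ × 95 × 0.14 = 0.002261 m
B 320 × 0.88×10⁻⁴ × 0.32 = 0.0090112 m
B total: 0.0112722 m
Difference: 0.17884 − 0.0112722 = 0.1675678 m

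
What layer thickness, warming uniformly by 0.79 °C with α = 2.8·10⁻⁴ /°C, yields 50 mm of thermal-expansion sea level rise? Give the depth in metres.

H = Δh/(αΔT) = 0.05 / (2.8×10⁻⁴ × 0.79) ≈ 226.0 m

H ≈ 226 m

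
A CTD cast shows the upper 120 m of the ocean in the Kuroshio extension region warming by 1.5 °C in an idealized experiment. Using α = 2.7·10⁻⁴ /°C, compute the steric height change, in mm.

about 48.6 mm

Δh = αΔT·H = 2.7×10⁻⁴ × 1.5 × 120 = 0.04860 m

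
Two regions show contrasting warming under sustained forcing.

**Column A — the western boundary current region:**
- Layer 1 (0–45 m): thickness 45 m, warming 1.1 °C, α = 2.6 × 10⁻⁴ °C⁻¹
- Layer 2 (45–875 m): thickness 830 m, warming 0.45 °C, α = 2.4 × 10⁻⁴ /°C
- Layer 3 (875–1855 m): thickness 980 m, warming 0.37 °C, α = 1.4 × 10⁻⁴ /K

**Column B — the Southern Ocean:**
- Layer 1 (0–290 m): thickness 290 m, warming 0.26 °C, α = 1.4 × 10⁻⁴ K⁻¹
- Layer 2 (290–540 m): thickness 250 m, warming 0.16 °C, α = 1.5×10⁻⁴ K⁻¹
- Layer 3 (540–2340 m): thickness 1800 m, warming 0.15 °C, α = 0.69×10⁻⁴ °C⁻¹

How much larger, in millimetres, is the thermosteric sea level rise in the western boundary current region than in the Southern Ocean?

A 0–45 m: 1.1 × 2.6×10⁻⁴ × 45 = 0.01287 m
A 0.45 × 830 × 2.4×10⁻⁴ = 0.08964 m
A Layer 3: 0.37 × 980 × 1.4×10⁻⁴ = 0.050764 m
A total: 0.153274 m
B 290 × 1.4×10⁻⁴ × 0.26 = 0.010556 m
B 290–540 m: 1.5×10⁻⁴ × 0.16 × 250 = 0.00600 m
B 0.15 × 0.69×10⁻⁴ × 1800 = 0.01863 m
B total: 0.035186 m
Difference: 0.153274 − 0.035186 = 0.118088 m

118 mm larger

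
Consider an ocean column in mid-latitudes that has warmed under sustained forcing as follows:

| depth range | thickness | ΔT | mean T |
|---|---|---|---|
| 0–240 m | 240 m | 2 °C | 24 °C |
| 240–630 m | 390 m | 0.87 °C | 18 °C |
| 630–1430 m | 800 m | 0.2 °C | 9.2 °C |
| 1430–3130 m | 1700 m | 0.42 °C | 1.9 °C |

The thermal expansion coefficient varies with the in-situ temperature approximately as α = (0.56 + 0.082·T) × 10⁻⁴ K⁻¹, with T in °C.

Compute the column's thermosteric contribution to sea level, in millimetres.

Layer 1: α = (0.56 + 0.082×24)×10⁻⁴ = 2.528×10⁻⁴ K⁻¹
Layer 2: α = (0.56 + 0.082×18)×10⁻⁴ = 2.036×10⁻⁴ K⁻¹
Layer 3: α = (0.56 + 0.082×9.2)×10⁻⁴ = 1.3144×10⁻⁴ K⁻¹
Layer 4: α = (0.56 + 0.082×1.9)×10⁻⁴ = 0.7158×10⁻⁴ K⁻¹
0–240 m: 240 × 2.528×10⁻⁴ × 2 = 0.121344 m
390 × 0.87 × 2.036×10⁻⁴ = 0.06908148 m
630–1430 m: 1.3144×10⁻⁴ × 0.2 × 800 = 0.0210304 m
Layer 4: 0.42 × 0.7158×10⁻⁴ × 1700 = 0.05110812 m
Δh = 0.121344 + 0.06908148 + 0.0210304 + 0.05110812 = 0.262564 m

260 mm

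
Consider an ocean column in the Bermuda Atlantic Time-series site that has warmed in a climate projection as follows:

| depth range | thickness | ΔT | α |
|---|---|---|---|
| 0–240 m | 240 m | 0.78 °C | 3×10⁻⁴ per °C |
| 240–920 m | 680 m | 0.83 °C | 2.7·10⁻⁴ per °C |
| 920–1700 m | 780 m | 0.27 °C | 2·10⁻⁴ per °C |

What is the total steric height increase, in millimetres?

0–240 m: 0.78 × 3×10⁻⁴ × 240 = 0.05616 m
680 × 0.83 × 2.7×10⁻⁴ = 0.152388 m
780 × 2×10⁻⁴ × 0.27 = 0.04212 m
Δh = 0.05616 + 0.152388 + 0.04212 = 0.250668 m

Δh = 250 mm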